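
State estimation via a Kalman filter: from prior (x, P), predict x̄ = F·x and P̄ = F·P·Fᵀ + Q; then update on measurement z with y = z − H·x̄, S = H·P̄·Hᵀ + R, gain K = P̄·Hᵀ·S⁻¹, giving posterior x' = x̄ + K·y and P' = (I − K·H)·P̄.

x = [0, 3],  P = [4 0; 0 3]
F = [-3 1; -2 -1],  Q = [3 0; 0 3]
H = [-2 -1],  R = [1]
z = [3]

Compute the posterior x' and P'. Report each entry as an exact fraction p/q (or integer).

x' = [39/55, -1209/275]
P' = [21/11 -189/55; -189/55 1954/275]

x̄ = F·x = [3, -3]
P̄ = F·P·Fᵀ + Q = [42 21; 21 22]
y = z − H·x̄ = [6]
S = H·P̄·Hᵀ + R = [275]
K = P̄·Hᵀ·S⁻¹ = [-21/55; -64/275]
x' = x̄ + K·y = [39/55, -1209/275]
P' = (I − K·H)·P̄ = [21/11 -189/55; -189/55 1954/275]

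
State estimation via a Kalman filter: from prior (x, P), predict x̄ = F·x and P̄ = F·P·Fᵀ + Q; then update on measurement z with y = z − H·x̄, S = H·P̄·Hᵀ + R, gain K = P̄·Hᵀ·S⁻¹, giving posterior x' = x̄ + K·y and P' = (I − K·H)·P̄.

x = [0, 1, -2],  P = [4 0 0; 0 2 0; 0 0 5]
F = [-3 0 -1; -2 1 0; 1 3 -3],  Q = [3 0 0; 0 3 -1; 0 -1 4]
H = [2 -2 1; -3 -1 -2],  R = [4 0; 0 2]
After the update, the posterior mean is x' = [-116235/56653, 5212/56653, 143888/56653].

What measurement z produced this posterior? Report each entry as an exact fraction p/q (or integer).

x̄ = F·x = [2, 1, 9]
P̄ = F·P·Fᵀ + Q = [44 24 3; 24 21 -3; 3 -3 71]
S = H·P̄·Hᵀ + R = [167 -298; -298 871]
K = P̄·Hᵀ·S⁻¹ = [-10823/56653 -14240/56653; -23313/56653 -13635/56653; 28189/56653 18/56653]
x' − x̄ = [-229541/56653, -51441/56653, -365989/56653] = K·y
y = (KᵀK)⁻¹·Kᵀ·(x' − x̄) = [-13, 26]
z = y + H·x̄ = [-13, 26] + [11, -25] = [-2, 1]

z = [-2, 1]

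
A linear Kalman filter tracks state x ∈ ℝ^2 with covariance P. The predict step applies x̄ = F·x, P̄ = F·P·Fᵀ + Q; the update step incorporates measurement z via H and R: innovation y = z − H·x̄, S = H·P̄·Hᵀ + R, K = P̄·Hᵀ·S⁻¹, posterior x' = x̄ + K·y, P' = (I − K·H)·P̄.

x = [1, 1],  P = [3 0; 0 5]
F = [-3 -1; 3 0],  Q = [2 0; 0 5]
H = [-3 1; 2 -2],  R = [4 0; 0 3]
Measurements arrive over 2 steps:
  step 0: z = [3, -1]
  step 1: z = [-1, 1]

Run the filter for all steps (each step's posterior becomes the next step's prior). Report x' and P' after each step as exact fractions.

step 0: x̄ = F·x = [-4, 3]
step 0: P̄ = F·P·Fᵀ + Q = [34 -27; -27 32]
step 0: y = z − H·x̄ = [-12, 13]
step 0: S = H·P̄·Hᵀ + R = [504 -484; -484 483]
step 0: K = P̄·Hᵀ·S⁻¹ = [-3259/9176 -237/2294; -2533/9176 -1195/2294]
step 0: x' = x̄ + K·y = [-40/37, -17/37]
step 0: P' = (I − K·H)·P̄ = [7229/9176 8651/9176; 8651/9176 15821/9176]
step 1: x̄ = F·x = [137/37, -120/37]
step 1: P̄ = F·P·Fᵀ + Q = [37785/2294 -45507/4588; -45507/4588 110941/9176]
step 1: y = z − H·x̄ = [494/37, -477/37]
step 1: S = H·P̄·Hᵀ + R = [2053989/9176 -928417/4588; -928417/4588 450991/2294]
step 1: K = P̄·Hᵀ·S⁻¹ = [-9030054/28061215 -251592/4008745; -6244803/28061215 -1815824/4008745]
step 1: x' = x̄ + K·y = [6043391/28061215, -10520058/28061215]
step 1: P' = (I − K·H)·P̄ = [19380966/28061215 22022682/28061215; 22022682/28061215 41088834/28061215]

step 0: x' = [-40/37, -17/37], P' = [7229/9176 8651/9176; 8651/9176 15821/9176]
step 1: x' = [6043391/28061215, -10520058/28061215], P' = [19380966/28061215 22022682/28061215; 22022682/28061215 41088834/28061215]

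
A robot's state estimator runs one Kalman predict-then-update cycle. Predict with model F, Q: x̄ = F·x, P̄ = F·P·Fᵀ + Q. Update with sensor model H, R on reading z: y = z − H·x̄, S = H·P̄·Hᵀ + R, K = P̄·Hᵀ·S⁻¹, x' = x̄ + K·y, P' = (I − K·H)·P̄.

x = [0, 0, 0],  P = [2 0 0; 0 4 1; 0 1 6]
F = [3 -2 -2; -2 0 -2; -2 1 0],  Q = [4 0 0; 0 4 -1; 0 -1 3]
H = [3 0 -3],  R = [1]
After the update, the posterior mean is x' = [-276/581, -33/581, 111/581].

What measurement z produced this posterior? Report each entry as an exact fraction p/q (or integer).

x̄ = F·x = [0, 0, 0]
P̄ = F·P·Fᵀ + Q = [70 16 -22; 16 36 5; -22 5 15]
S = H·P̄·Hᵀ + R = [1162]
K = P̄·Hᵀ·S⁻¹ = [138/581; 33/1162; -111/1162]
x' − x̄ = [-276/581, -33/581, 111/581] = K·y
y = (KᵀK)⁻¹·Kᵀ·(x' − x̄) = [-2]
z = y + H·x̄ = [-2] + [0] = [-2]

z = [-2]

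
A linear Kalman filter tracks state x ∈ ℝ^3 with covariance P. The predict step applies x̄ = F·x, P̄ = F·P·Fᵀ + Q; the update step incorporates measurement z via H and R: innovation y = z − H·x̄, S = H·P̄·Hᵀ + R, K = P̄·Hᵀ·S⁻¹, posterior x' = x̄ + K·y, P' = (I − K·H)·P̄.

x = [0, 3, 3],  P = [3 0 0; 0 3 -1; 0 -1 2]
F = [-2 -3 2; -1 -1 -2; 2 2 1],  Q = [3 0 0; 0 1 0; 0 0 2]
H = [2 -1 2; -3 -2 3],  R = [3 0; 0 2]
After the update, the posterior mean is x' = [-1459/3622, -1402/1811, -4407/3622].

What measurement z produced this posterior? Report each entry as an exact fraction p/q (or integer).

x̄ = F·x = [-3, -9, 9]
P̄ = F·P·Fᵀ + Q = [62 3 -27; 3 11 -11; -27 -11 24]
S = H·P̄·Hᵀ + R = [174 -132; -132 1474]
K = P̄·Hᵀ·S⁻¹ = [2851/10866 -6443/39842; -731/3622 -1225/19921; 1385/10866 5185/39842]
x' − x̄ = [9407/3622, 14897/1811, -37005/3622] = K·y
y = (KᵀK)⁻¹·Kᵀ·(x' − x̄) = [-24, -55]
z = y + H·x̄ = [-24, -55] + [21, 54] = [-3, -1]

z = [-3, -1]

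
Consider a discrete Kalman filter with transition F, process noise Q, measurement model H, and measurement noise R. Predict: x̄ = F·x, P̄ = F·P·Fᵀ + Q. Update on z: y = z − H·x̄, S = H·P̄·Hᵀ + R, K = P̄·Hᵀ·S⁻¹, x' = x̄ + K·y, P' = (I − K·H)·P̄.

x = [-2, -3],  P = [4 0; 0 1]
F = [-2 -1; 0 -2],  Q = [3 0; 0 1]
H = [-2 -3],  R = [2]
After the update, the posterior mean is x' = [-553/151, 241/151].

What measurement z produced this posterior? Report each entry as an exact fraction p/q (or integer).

x̄ = F·x = [7, 6]
P̄ = F·P·Fᵀ + Q = [20 2; 2 5]
S = H·P̄·Hᵀ + R = [151]
K = P̄·Hᵀ·S⁻¹ = [-46/151; -19/151]
x' − x̄ = [-1610/151, -665/151] = K·y
y = (KᵀK)⁻¹·Kᵀ·(x' − x̄) = [35]
z = y + H·x̄ = [35] + [-32] = [3]

z = [3]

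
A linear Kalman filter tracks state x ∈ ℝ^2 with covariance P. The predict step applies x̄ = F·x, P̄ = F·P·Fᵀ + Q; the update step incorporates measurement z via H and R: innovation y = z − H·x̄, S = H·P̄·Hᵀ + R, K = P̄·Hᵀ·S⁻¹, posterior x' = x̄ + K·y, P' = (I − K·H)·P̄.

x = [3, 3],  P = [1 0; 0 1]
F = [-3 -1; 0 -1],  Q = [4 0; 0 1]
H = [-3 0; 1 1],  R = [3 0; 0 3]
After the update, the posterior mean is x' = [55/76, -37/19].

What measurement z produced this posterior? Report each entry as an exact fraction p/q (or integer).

z = [-3, -1]

x̄ = F·x = [-12, -3]
P̄ = F·P·Fᵀ + Q = [14 1; 1 2]
S = H·P̄·Hᵀ + R = [129 -45; -45 21]
K = P̄·Hᵀ·S⁻¹ = [-23/76 5/76; 2/19 7/19]
x' − x̄ = [967/76, 20/19] = K·y
y = (KᵀK)⁻¹·Kᵀ·(x' − x̄) = [-39, 14]
z = y + H·x̄ = [-39, 14] + [36, -15] = [-3, -1]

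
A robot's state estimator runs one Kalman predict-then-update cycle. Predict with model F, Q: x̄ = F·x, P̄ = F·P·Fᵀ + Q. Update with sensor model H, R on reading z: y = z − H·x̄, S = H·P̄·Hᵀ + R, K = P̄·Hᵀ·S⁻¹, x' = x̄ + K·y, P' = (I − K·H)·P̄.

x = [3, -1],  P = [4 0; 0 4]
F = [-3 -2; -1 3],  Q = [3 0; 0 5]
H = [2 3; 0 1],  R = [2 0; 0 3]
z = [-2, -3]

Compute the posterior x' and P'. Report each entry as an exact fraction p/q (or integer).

x' = [3161/1207, -2994/1207]
P' = [22643/3621 -4670/1207; -4670/1207 3138/1207]

x̄ = F·x = [-7, -6]
P̄ = F·P·Fᵀ + Q = [55 -12; -12 45]
y = z − H·x̄ = [30, 3]
S = H·P̄·Hᵀ + R = [483 111; 111 48]
K = P̄·Hᵀ·S⁻¹ = [1628/3621 -4670/3621; 37/1207 1046/1207]
x' = x̄ + K·y = [3161/1207, -2994/1207]
P' = (I − K·H)·P̄ = [22643/3621 -4670/1207; -4670/1207 3138/1207]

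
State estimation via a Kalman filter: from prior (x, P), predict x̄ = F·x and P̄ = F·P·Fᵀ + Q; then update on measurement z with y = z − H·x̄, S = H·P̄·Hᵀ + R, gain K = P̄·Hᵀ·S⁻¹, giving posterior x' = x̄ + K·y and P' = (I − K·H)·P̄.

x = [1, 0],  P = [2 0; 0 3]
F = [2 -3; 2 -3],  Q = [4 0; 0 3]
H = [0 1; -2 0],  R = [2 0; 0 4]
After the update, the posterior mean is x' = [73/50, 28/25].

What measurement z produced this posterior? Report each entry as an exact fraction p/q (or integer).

x̄ = F·x = [2, 2]
P̄ = F·P·Fᵀ + Q = [39 35; 35 38]
S = H·P̄·Hᵀ + R = [40 -70; -70 160]
K = P̄·Hᵀ·S⁻¹ = [7/75 -67/150; 59/75 -7/75]
x' − x̄ = [-27/50, -22/25] = K·y
y = (KᵀK)⁻¹·Kᵀ·(x' − x̄) = [-1, 1]
z = y + H·x̄ = [-1, 1] + [2, -4] = [1, -3]

z = [1, -3]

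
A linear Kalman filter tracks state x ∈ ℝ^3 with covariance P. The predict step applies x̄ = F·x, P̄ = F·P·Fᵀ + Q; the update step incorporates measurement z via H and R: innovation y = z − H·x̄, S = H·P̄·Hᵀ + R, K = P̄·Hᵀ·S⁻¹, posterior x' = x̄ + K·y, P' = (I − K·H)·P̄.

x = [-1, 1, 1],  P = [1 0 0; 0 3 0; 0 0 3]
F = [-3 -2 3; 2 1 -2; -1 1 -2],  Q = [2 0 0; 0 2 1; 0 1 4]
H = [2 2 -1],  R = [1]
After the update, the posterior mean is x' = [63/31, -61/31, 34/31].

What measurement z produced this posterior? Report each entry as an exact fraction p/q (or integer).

z = [-1]

x̄ = F·x = [4, -3, 0]
P̄ = F·P·Fᵀ + Q = [50 -30 -21; -30 21 14; -21 14 20]
S = H·P̄·Hᵀ + R = [93]
K = P̄·Hᵀ·S⁻¹ = [61/93; -32/93; -34/93]
x' − x̄ = [-61/31, 32/31, 34/31] = K·y
y = (KᵀK)⁻¹·Kᵀ·(x' − x̄) = [-3]
z = y + H·x̄ = [-3] + [2] = [-1]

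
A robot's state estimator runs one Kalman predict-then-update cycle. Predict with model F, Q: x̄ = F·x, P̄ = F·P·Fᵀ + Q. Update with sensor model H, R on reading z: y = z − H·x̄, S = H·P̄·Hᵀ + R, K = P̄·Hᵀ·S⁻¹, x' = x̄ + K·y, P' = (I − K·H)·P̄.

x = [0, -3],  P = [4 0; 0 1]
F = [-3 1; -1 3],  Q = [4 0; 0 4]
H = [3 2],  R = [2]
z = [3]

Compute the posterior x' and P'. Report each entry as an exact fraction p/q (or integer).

x' = [2733/619, -3201/619]
P' = [1970/619 -2802/619; -2802/619 4282/619]

x̄ = F·x = [-3, -9]
P̄ = F·P·Fᵀ + Q = [41 15; 15 17]
y = z − H·x̄ = [30]
S = H·P̄·Hᵀ + R = [619]
K = P̄·Hᵀ·S⁻¹ = [153/619; 79/619]
x' = x̄ + K·y = [2733/619, -3201/619]
P' = (I − K·H)·P̄ = [1970/619 -2802/619; -2802/619 4282/619]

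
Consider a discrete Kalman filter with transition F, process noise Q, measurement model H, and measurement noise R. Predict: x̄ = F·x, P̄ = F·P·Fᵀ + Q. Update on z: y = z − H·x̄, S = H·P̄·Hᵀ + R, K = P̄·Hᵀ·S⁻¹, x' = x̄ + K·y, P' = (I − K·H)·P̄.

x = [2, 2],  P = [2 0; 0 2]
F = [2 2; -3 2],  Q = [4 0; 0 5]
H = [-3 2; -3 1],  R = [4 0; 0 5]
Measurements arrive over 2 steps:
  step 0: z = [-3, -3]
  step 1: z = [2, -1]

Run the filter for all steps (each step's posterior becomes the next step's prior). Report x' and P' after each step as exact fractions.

step 0: x̄ = F·x = [8, -2]
step 0: P̄ = F·P·Fᵀ + Q = [20 -4; -4 31]
step 0: y = z − H·x̄ = [25, 23]
step 0: S = H·P̄·Hᵀ + R = [356 278; 278 240]
step 0: K = P̄·Hᵀ·S⁻¹ = [368/2039 -970/2039; 2903/4078 -1316/2039]
step 0: x' = x̄ + K·y = [3202/2039, 3883/4078]
step 0: P' = (I − K·H)·P̄ = [3724/2039 6322/2039; 6322/2039 12386/2039]
step 1: x̄ = F·x = [10287/2039, -5723/2039]
step 1: P̄ = F·P·Fᵀ + Q = [123172/2039 14556/2039; 14556/2039 17391/2039]
step 1: y = z − H·x̄ = [46385/2039, 34545/2039]
step 1: S = H·P̄·Hᵀ + R = [1011596/2039 1012326/2039; 1012326/2039 1048798/2039]
step 1: K = P̄·Hᵀ·S⁻¹ = [284478/4433047 -1774926/4433047; 4237683/8866094 -2156226/4433047]
step 1: x' = x̄ + K·y = [-1234209/4433047, -1544573/8866094]
step 1: P' = (I − K·H)·P̄ = [6295724/4433047 10012542/4433047; 10012542/4433047 19256496/4433047]

step 0: x' = [3202/2039, 3883/4078], P' = [3724/2039 6322/2039; 6322/2039 12386/2039]
step 1: x' = [-1234209/4433047, -1544573/8866094], P' = [6295724/4433047 10012542/4433047; 10012542/4433047 19256496/4433047]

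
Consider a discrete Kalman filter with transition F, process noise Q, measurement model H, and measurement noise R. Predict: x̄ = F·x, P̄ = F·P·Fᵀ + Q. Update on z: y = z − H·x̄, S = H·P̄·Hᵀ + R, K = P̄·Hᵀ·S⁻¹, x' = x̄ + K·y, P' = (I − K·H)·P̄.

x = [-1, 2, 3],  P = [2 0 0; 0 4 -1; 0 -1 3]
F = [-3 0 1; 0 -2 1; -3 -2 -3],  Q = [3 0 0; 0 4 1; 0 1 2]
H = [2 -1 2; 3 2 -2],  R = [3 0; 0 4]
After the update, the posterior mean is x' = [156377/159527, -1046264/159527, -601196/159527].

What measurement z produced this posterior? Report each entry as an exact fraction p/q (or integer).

z = [1, -3]

x̄ = F·x = [6, -1, -10]
P̄ = F·P·Fᵀ + Q = [24 5 11; 5 27 4; 11 4 51]
S = H·P̄·Hᵀ + R = [382 -63; -63 428]
K = P̄·Hᵀ·S⁻¹ = [31600/159527 27015/159527; -9/159527 22735/159527; 47517/159527 -15742/159527]
x' − x̄ = [-800785/159527, -886737/159527, 994074/159527] = K·y
y = (KᵀK)⁻¹·Kᵀ·(x' − x̄) = [8, -39]
z = y + H·x̄ = [8, -39] + [-7, 36] = [1, -3]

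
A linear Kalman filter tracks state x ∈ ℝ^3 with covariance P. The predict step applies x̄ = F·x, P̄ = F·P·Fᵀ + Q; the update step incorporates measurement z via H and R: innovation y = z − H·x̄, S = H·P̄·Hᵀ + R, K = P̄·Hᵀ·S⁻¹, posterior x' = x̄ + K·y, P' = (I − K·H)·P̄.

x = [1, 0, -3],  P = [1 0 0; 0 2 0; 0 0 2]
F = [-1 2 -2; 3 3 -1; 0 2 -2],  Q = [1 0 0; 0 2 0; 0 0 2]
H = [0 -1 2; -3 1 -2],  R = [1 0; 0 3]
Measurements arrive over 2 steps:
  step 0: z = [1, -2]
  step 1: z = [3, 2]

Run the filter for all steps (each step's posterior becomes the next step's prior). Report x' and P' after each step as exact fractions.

step 0: x̄ = F·x = [5, 6, 6]
step 0: P̄ = F·P·Fᵀ + Q = [18 13 16; 13 31 16; 16 16 18]
step 0: y = z − H·x̄ = [-5, 19]
step 0: S = H·P̄·Hᵀ + R = [40 -96; -96 318]
step 0: K = P̄·Hᵀ·S⁻¹ = [-161/584 -137/438; -587/584 -94/219; -7/146 -50/219]
step 0: x' = x̄ + K·y = [763/1752, 5029/1752, 833/438]
step 0: P' = (I − K·H)·P̄ = [709/1752 1339/1752 107/438; 1339/1752 25993/1752 3029/438; 107/438 3029/438 752/219]
step 1: x̄ = F·x = [877/584, 3511/438, 1697/876]
step 1: P̄ = F·P·Fᵀ + Q = [9975/584 5901/146 4881/292; 5901/146 49669/438 9566/219; 4881/292 9566/219 8653/438]
step 1: y = z − H·x̄ = [1564/219, 4141/1752]
step 1: S = H·P̄·Hᵀ + R = [8191/438 1427/438; 1427/438 232153/1752]
step 1: K = P̄·Hᵀ·S⁻¹ = [-2738565/8645753 -2820195/8645753; -11003007/8645753 -5941964/8645753; -1410780/8645753 -2965274/8645753]
step 1: x' = x̄ + K·y = [-13239941/8645753, -23318688/8645753, -335156/8645753]
step 1: P' = (I − K·H)·P̄ = [3733050/8645753 9609633/8645753 3435534/8645753; 9609633/8645753 128157407/8645753 58577200/8645753; 3435534/8645753 58577200/8645753 28583210/8645753]

step 0: x' = [763/1752, 5029/1752, 833/438], P' = [709/1752 1339/1752 107/438; 1339/1752 25993/1752 3029/438; 107/438 3029/438 752/219]
step 1: x' = [-13239941/8645753, -23318688/8645753, -335156/8645753], P' = [3733050/8645753 9609633/8645753 3435534/8645753; 9609633/8645753 128157407/8645753 58577200/8645753; 3435534/8645753 58577200/8645753 28583210/8645753]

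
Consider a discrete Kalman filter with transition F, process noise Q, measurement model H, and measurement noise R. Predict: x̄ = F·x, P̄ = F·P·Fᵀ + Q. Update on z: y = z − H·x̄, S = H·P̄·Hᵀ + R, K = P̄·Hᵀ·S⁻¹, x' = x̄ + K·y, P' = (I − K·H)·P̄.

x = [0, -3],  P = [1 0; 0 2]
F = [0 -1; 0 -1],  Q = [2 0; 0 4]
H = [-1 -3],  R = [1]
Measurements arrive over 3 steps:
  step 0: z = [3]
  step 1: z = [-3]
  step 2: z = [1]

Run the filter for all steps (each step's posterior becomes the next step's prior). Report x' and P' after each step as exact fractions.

step 0: x̄ = F·x = [3, 3]
step 0: P̄ = F·P·Fᵀ + Q = [4 2; 2 6]
step 0: y = z − H·x̄ = [15]
step 0: S = H·P̄·Hᵀ + R = [71]
step 0: K = P̄·Hᵀ·S⁻¹ = [-10/71; -20/71]
step 0: x' = x̄ + K·y = [63/71, -87/71]
step 0: P' = (I − K·H)·P̄ = [184/71 -58/71; -58/71 26/71]
step 1: x̄ = F·x = [87/71, 87/71]
step 1: P̄ = F·P·Fᵀ + Q = [168/71 26/71; 26/71 310/71]
step 1: y = z − H·x̄ = [135/71]
step 1: S = H·P̄·Hᵀ + R = [3185/71]
step 1: K = P̄·Hᵀ·S⁻¹ = [-246/3185; -956/3185]
step 1: x' = x̄ + K·y = [687/637, 417/637]
step 1: P' = (I − K·H)·P̄ = [6684/3185 -2146/3185; -2146/3185 1034/3185]
step 2: x̄ = F·x = [-417/637, -417/637]
step 2: P̄ = F·P·Fᵀ + Q = [7404/3185 1034/3185; 1034/3185 13774/3185]
step 2: y = z − H·x̄ = [-1031/637]
step 2: S = H·P̄·Hᵀ + R = [140759/3185]
step 2: K = P̄·Hᵀ·S⁻¹ = [-10506/140759; -42356/140759]
step 2: x' = x̄ + K·y = [-75141/140759, -23591/140759]
step 2: P' = (I − K·H)·P̄ = [292560/140759 -94018/140759; -94018/140759 45458/140759]

step 0: x' = [63/71, -87/71], P' = [184/71 -58/71; -58/71 26/71]
step 1: x' = [687/637, 417/637], P' = [6684/3185 -2146/3185; -2146/3185 1034/3185]
step 2: x' = [-75141/140759, -23591/140759], P' = [292560/140759 -94018/140759; -94018/140759 45458/140759]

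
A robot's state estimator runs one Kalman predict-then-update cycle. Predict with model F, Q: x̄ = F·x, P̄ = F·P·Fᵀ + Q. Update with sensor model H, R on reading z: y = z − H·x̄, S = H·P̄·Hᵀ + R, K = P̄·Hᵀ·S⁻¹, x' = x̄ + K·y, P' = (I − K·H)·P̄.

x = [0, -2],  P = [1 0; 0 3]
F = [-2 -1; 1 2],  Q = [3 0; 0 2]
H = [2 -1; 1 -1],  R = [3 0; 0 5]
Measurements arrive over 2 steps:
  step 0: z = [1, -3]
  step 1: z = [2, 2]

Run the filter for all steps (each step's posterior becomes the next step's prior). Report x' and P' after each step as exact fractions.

step 0: x̄ = F·x = [2, -4]
step 0: P̄ = F·P·Fᵀ + Q = [10 -8; -8 15]
step 0: y = z − H·x̄ = [-7, -9]
step 0: S = H·P̄·Hᵀ + R = [90 59; 59 46]
step 0: K = P̄·Hᵀ·S⁻¹ = [226/659 -32/659; -69/659 -241/659]
step 0: x' = x̄ + K·y = [24/659, 16/659]
step 0: P' = (I − K·H)·P̄ = [838/659 998/659; 998/659 2203/659]
step 1: x̄ = F·x = [-64/659, 56/659]
step 1: P̄ = F·P·Fᵀ + Q = [11524/659 -11072/659; -11072/659 14960/659]
step 1: y = z − H·x̄ = [1502/659, 1438/659]
step 1: S = H·P̄·Hᵀ + R = [107321/659 71224/659; 71224/659 51923/659]
step 1: K = P̄·Hᵀ·S⁻¹ = [246184/758073 -7796/758073; -109936/758073 -229264/758073]
step 1: x' = x̄ + K·y = [156824/252691, -228808/252691]
step 1: P' = (I − K·H)·P̄ = [777532/758073 816512/758073; 816512/758073 1962832/758073]

step 0: x' = [24/659, 16/659], P' = [838/659 998/659; 998/659 2203/659]
step 1: x' = [156824/252691, -228808/252691], P' = [777532/758073 816512/758073; 816512/758073 1962832/758073]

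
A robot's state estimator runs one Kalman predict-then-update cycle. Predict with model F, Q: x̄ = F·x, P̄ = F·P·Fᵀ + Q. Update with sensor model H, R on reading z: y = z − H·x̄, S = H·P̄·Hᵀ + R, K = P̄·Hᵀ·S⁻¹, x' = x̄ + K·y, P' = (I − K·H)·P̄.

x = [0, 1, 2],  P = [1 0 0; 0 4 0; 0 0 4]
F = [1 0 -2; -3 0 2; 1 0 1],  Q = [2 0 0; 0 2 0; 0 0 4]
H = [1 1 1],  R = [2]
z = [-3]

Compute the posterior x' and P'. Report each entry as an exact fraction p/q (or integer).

x' = [-5/3, -1/3, -1/3]
P' = [236/15 -194/15 -56/15; -194/15 236/15 -16/15; -56/15 -16/15 86/15]

x̄ = F·x = [-4, 4, 2]
P̄ = F·P·Fᵀ + Q = [19 -19 -7; -19 27 5; -7 5 9]
y = z − H·x̄ = [-5]
S = H·P̄·Hᵀ + R = [15]
K = P̄·Hᵀ·S⁻¹ = [-7/15; 13/15; 7/15]
x' = x̄ + K·y = [-5/3, -1/3, -1/3]
P' = (I − K·H)·P̄ = [236/15 -194/15 -56/15; -194/15 236/15 -16/15; -56/15 -16/15 86/15]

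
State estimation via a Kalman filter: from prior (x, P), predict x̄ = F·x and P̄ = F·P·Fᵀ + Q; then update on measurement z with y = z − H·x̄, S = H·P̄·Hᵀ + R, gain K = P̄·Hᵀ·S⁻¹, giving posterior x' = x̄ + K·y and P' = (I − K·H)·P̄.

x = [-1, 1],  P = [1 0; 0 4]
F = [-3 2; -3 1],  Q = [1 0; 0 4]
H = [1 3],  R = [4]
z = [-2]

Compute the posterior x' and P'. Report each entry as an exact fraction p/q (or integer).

x' = [-2/15, -8/15]
P' = [1481/285 -391/285; -391/285 221/285]

x̄ = F·x = [5, 4]
P̄ = F·P·Fᵀ + Q = [26 17; 17 17]
y = z − H·x̄ = [-19]
S = H·P̄·Hᵀ + R = [285]
K = P̄·Hᵀ·S⁻¹ = [77/285; 68/285]
x' = x̄ + K·y = [-2/15, -8/15]
P' = (I − K·H)·P̄ = [1481/285 -391/285; -391/285 221/285]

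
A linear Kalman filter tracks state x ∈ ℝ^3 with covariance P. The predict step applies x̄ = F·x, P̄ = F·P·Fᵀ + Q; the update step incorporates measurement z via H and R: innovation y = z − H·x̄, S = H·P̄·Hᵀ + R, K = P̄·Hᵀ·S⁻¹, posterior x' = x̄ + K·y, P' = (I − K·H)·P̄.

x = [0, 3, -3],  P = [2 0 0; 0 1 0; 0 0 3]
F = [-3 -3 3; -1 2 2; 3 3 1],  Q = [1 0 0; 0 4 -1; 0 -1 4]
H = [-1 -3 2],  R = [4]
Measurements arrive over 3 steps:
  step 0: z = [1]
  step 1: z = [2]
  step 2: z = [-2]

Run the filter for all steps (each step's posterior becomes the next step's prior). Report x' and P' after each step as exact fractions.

step 0: x̄ = F·x = [-18, 0, 6]
step 0: P̄ = F·P·Fᵀ + Q = [55 18 -18; 18 22 5; -18 5 34]
step 0: y = z − H·x̄ = [-29]
step 0: S = H·P̄·Hᵀ + R = [513]
step 0: K = P̄·Hᵀ·S⁻¹ = [-145/513; -74/513; 71/513]
step 0: x' = x̄ + K·y = [-5029/513, 2146/513, 1019/513]
step 0: P' = (I − K·H)·P̄ = [7190/513 -1496/513 1061/513; -1496/513 5810/513 7819/513; 1061/513 7819/513 12401/513]
step 1: x̄ = F·x = [3902/171, 11359/513, -7630/513]
step 1: P̄ = F·P·Fᵀ + Q = [4706/57 18685/171 137/171; 18685/171 146378/513 100948/513; 137/171 100948/513 157805/513]
step 1: y = z − H·x̄ = [62069/513]
step 1: S = H·P̄·Hᵀ + R = [1116338/513]
step 1: K = P̄·Hᵀ·S⁻¹ = [-209697/1116338; -293293/1116338; 12355/1116338]
step 1: x' = x̄ + K·y = [101695/1116338, -10767875/1116338, -15108765/1116338]
step 1: P' = (I − K·H)·P̄ = [6449411/1116338 2092913/1116338 5944681/1116338; 2092913/1116338 150850955/1116338 226736303/1116338; 5944681/1116338 226736303/1116338 343101505/1116338]
step 2: x̄ = F·x = [-13327755/1116338, -51854975/1116338, -47107305/1116338]
step 2: P̄ = F·P·Fᵀ + Q = [354147899/1116338 1113070665/1116338 972014691/1116338; 1113070665/1116338 3768464651/1116338 3420736737/1116338; 972014691/1116338 3420736737/1116338 3197028489/1116338]
step 2: y = z − H·x̄ = [-38455373/558169]
step 2: S = H·P̄·Hᵀ + R = [4402216724/558169]
step 2: K = P̄·Hᵀ·S⁻¹ = [-218666314/1100554181; -697123893/1100554181; -1210041981/2201108362]
step 2: x' = x̄ + K·y = [3851652181/2201108362, -6186102913/2201108362, -4757990634/1100554181]
step 2: P' = (I − K·H)·P̄ = [12969720479/2201108362 9843752421/2201108362 20375823615/2201108362; 9843752421/2201108362 464994921031/2201108362 699625762185/2201108362; 20375823615/2201108362 699625762185/2201108362 1057206471123/2201108362]

step 0: x' = [-5029/513, 2146/513, 1019/513], P' = [7190/513 -1496/513 1061/513; -1496/513 5810/513 7819/513; 1061/513 7819/513 12401/513]
step 1: x' = [101695/1116338, -10767875/1116338, -15108765/1116338], P' = [6449411/1116338 2092913/1116338 5944681/1116338; 2092913/1116338 150850955/1116338 226736303/1116338; 5944681/1116338 226736303/1116338 343101505/1116338]
step 2: x' = [3851652181/2201108362, -6186102913/2201108362, -4757990634/1100554181], P' = [12969720479/2201108362 9843752421/2201108362 20375823615/2201108362; 9843752421/2201108362 464994921031/2201108362 699625762185/2201108362; 20375823615/2201108362 699625762185/2201108362 1057206471123/2201108362]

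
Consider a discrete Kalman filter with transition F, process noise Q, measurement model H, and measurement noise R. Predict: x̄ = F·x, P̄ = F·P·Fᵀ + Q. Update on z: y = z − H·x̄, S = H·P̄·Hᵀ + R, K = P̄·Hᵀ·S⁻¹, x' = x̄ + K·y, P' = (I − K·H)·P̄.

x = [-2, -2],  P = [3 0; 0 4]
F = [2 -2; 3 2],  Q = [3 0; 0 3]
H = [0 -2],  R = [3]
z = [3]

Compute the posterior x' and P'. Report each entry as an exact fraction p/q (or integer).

x̄ = F·x = [0, -10]
P̄ = F·P·Fᵀ + Q = [31 2; 2 46]
y = z − H·x̄ = [-17]
S = H·P̄·Hᵀ + R = [187]
K = P̄·Hᵀ·S⁻¹ = [-4/187; -92/187]
x' = x̄ + K·y = [4/11, -18/11]
P' = (I − K·H)·P̄ = [5781/187 6/187; 6/187 138/187]

x' = [4/11, -18/11]
P' = [5781/187 6/187; 6/187 138/187]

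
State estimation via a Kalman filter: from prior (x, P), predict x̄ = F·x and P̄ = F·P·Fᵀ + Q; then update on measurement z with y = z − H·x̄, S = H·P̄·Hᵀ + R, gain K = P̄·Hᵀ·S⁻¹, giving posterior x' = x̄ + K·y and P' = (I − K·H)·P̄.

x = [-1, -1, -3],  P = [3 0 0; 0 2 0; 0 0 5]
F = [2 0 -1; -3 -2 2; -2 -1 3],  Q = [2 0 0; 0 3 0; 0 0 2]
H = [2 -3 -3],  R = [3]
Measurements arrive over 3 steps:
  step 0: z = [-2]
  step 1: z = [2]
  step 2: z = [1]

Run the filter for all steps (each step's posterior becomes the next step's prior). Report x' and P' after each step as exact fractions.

step 0: x' = [-2329/2746, 3452/1373, -6651/2746], P' = [10965/2746 735/1373 5637/2746; 735/1373 5136/1373 -4453/1373; 5637/2746 -4453/1373 13057/2746]
step 1: x' = [-27545/15378, 152/7689, -87455/46134], P' = [1231349/230670 -107639/115335 3070409/692010; -107639/115335 1124917/461340 -1003319/346005; 3070409/692010 -1003319/346005 12441929/2076030]
step 2: x' = [-20804513705/13406702666, 2155919627/1915243238, -33408188001/13406702666], P' = [98457418599/13406702666 -3588028071/1915243238 90066285843/13406702666; -3588028071/1915243238 5513415227/1915243238 -7601543161/1915243238; 90066285843/13406702666 -7601543161/1915243238 115129560851/13406702666]

step 0: x̄ = F·x = [1, -1, -6]
step 0: P̄ = F·P·Fᵀ + Q = [19 -28 -27; -28 58 52; -27 52 61]
step 0: y = z − H·x̄ = [-25]
step 0: S = H·P̄·Hᵀ + R = [2746]
step 0: K = P̄·Hᵀ·S⁻¹ = [203/2746; -193/1373; -393/2746]
step 0: x' = x̄ + K·y = [-2329/2746, 3452/1373, -6651/2746]
step 0: P' = (I − K·H)·P̄ = [10965/2746 735/1373 5637/2746; 735/1373 5136/1373 -4453/1373; 5637/2746 -4453/1373 13057/2746]
step 1: x̄ = F·x = [1993/2746, -20123/2746, -22199/2746]
step 1: P̄ = F·P·Fᵀ + Q = [39861/2746 -76137/2746 -49781/2746; -76137/2746 221483/2746 172933/2746; -49781/2746 172933/2746 168809/2746]
step 1: y = z − H·x̄ = [-62730/1373]
step 1: S = H·P̄·Hᵀ + R = [4152060/1373]
step 1: K = P̄·Hᵀ·S⁻¹ = [38123/692010; -222587/1384020; -281197/2076030]
step 1: x' = x̄ + K·y = [-27545/15378, 152/7689, -87455/46134]
step 1: P' = (I − K·H)·P̄ = [1231349/230670 -107639/115335 3070409/692010; -107639/115335 1124917/461340 -1003319/346005; 3070409/692010 -1003319/346005 12441929/2076030]
step 2: x̄ = F·x = [-77815/46134, 71171/46134, -32669/15378]
step 2: P̄ = F·P·Fᵀ + Q = [4815529/415206 -6237587/415206 -673963/138402; -6237587/415206 18071629/415206 2203984/69201; -673963/138402 2203984/69201 18523303/461340]
step 2: y = z − H·x̄ = [60628/23067]
step 2: S = H·P̄·Hᵀ + R = [6703351333/4152060]
step 2: K = P̄·Hᵀ·S⁻¹ = [344094860/6703351333; -151945390/957621619; -937284081/6703351333]
step 2: x' = x̄ + K·y = [-20804513705/13406702666, 2155919627/1915243238, -33408188001/13406702666]
step 2: P' = (I − K·H)·P̄ = [98457418599/13406702666 -3588028071/1915243238 90066285843/13406702666; -3588028071/1915243238 5513415227/1915243238 -7601543161/1915243238; 90066285843/13406702666 -7601543161/1915243238 115129560851/13406702666]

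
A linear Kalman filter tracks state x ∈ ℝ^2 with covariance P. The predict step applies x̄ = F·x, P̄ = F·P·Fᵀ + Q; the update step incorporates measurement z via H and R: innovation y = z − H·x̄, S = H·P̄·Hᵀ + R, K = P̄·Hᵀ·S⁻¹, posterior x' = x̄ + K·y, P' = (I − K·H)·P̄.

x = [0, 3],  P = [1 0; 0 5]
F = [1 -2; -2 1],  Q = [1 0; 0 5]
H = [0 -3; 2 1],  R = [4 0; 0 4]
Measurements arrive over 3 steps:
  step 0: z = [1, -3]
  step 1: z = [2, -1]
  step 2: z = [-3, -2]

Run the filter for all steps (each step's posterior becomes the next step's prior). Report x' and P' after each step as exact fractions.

step 0: x' = [-126/83, -21/83], P' = [432/415 -94/415; -94/415 178/415]
step 1: x' = [-36559/334214, -88985/167107], P' = [142070/167107 -33626/167107; -33626/167107 71160/167107]
step 2: x' = [-119478661/122780750, 56183053/61390375], P' = [51904654/61390375 -12176634/61390375; -12176634/61390375 26034464/61390375]

step 0: x̄ = F·x = [-6, 3]
step 0: P̄ = F·P·Fᵀ + Q = [22 -12; -12 14]
step 0: y = z − H·x̄ = [10, 6]
step 0: S = H·P̄·Hᵀ + R = [130 30; 30 58]
step 0: K = P̄·Hᵀ·S⁻¹ = [141/830 77/166; -267/830 -1/166]
step 0: x' = x̄ + K·y = [-126/83, -21/83]
step 0: P' = (I − K·H)·P̄ = [432/415 -94/415; -94/415 178/415]
step 1: x̄ = F·x = [-84/83, 231/83]
step 1: P̄ = F·P·Fᵀ + Q = [387/83 -338/83; -338/83 4357/415]
step 1: y = z − H·x̄ = [859/83, -146/83]
step 1: S = H·P̄·Hᵀ + R = [40873/415 -2931/415; -2931/415 6997/415]
step 1: K = P̄·Hᵀ·S⁻¹ = [50439/334214 125257/334214; -53370/167107 977/167107]
step 1: x' = x̄ + K·y = [-36559/334214, -88985/167107]
step 1: P' = (I − K·H)·P̄ = [142070/167107 -33626/167107; -33626/167107 71160/167107]
step 2: x̄ = F·x = [319381/334214, -52426/167107]
step 2: P̄ = F·P·Fᵀ + Q = [728321/167107 -594590/167107; -594590/167107 1609479/167107]
step 2: y = z − H·x̄ = [-658599/167107, -601169/167107]
step 2: S = H·P̄·Hᵀ + R = [15153739/167107 -1260897/167107; -1260897/167107 2812831/167107]
step 2: K = P̄·Hᵀ·S⁻¹ = [18264951/122780750 45816337/122780750; -19525848/61390375 420299/61390375]
step 2: x' = x̄ + K·y = [-119478661/122780750, 56183053/61390375]
step 2: P' = (I − K·H)·P̄ = [51904654/61390375 -12176634/61390375; -12176634/61390375 26034464/61390375]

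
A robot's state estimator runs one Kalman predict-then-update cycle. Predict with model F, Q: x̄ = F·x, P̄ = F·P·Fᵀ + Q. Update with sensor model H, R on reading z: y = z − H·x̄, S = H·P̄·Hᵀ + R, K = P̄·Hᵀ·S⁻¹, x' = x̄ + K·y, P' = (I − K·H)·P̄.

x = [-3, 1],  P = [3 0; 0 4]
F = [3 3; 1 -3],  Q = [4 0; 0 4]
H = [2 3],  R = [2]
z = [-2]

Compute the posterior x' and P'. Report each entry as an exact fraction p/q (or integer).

x' = [-514/333, 34/111]
P' = [19502/333 -4322/111; -4322/111 966/37]

x̄ = F·x = [-6, -6]
P̄ = F·P·Fᵀ + Q = [67 -27; -27 43]
y = z − H·x̄ = [28]
S = H·P̄·Hᵀ + R = [333]
K = P̄·Hᵀ·S⁻¹ = [53/333; 25/111]
x' = x̄ + K·y = [-514/333, 34/111]
P' = (I − K·H)·P̄ = [19502/333 -4322/111; -4322/111 966/37]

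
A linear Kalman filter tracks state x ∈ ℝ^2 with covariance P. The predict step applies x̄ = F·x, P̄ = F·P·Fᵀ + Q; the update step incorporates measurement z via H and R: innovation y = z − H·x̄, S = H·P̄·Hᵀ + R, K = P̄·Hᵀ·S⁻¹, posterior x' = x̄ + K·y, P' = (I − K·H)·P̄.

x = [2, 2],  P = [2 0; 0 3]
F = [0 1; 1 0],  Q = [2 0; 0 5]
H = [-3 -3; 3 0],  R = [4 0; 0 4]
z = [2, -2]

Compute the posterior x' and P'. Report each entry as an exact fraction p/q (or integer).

x̄ = F·x = [2, 2]
P̄ = F·P·Fᵀ + Q = [5 0; 0 7]
y = z − H·x̄ = [14, -8]
S = H·P̄·Hᵀ + R = [112 -45; -45 49]
K = P̄·Hᵀ·S⁻¹ = [-60/3463 1005/3463; -1029/3463 -945/3463]
x' = x̄ + K·y = [-1954/3463, 80/3463]
P' = (I − K·H)·P̄ = [1340/3463 -1260/3463; -1260/3463 2632/3463]

x' = [-1954/3463, 80/3463]
P' = [1340/3463 -1260/3463; -1260/3463 2632/3463]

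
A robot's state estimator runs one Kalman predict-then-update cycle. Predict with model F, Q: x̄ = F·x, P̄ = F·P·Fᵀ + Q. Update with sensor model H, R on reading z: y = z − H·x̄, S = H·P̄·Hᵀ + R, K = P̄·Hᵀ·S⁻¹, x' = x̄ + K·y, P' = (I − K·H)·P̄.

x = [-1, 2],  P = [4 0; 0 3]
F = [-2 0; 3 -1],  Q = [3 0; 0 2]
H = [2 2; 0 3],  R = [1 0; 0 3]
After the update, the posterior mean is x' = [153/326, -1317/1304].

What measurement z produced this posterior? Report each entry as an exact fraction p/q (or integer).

z = [-1, -3]

x̄ = F·x = [2, -5]
P̄ = F·P·Fᵀ + Q = [19 -24; -24 41]
S = H·P̄·Hᵀ + R = [49 102; 102 372]
K = P̄·Hᵀ·S⁻¹ = [151/326 -209/652; 17/1304 853/2608]
x' − x̄ = [-499/326, 5203/1304] = K·y
y = (KᵀK)⁻¹·Kᵀ·(x' − x̄) = [5, 12]
z = y + H·x̄ = [5, 12] + [-6, -15] = [-1, -3]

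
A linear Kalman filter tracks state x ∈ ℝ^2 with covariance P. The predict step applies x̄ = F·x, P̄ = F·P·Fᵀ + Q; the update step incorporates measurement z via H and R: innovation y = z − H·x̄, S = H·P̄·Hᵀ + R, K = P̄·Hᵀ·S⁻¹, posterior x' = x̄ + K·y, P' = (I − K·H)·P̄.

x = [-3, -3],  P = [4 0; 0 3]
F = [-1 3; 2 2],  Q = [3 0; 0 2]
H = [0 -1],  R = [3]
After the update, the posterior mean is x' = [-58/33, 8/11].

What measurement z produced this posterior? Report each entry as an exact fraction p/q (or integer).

z = [-2]

x̄ = F·x = [-6, -12]
P̄ = F·P·Fᵀ + Q = [34 10; 10 30]
S = H·P̄·Hᵀ + R = [33]
K = P̄·Hᵀ·S⁻¹ = [-10/33; -10/11]
x' − x̄ = [140/33, 140/11] = K·y
y = (KᵀK)⁻¹·Kᵀ·(x' − x̄) = [-14]
z = y + H·x̄ = [-14] + [12] = [-2]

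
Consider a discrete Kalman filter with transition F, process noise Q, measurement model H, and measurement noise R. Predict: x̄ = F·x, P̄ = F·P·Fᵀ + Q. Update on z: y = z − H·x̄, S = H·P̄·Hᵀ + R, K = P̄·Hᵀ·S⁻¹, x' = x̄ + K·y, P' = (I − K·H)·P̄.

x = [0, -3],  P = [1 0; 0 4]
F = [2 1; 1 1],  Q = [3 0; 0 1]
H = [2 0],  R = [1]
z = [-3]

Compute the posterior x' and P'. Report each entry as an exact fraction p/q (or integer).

x̄ = F·x = [-3, -3]
P̄ = F·P·Fᵀ + Q = [11 6; 6 6]
y = z − H·x̄ = [3]
S = H·P̄·Hᵀ + R = [45]
K = P̄·Hᵀ·S⁻¹ = [22/45; 4/15]
x' = x̄ + K·y = [-23/15, -11/5]
P' = (I − K·H)·P̄ = [11/45 2/15; 2/15 14/5]

x' = [-23/15, -11/5]
P' = [11/45 2/15; 2/15 14/5]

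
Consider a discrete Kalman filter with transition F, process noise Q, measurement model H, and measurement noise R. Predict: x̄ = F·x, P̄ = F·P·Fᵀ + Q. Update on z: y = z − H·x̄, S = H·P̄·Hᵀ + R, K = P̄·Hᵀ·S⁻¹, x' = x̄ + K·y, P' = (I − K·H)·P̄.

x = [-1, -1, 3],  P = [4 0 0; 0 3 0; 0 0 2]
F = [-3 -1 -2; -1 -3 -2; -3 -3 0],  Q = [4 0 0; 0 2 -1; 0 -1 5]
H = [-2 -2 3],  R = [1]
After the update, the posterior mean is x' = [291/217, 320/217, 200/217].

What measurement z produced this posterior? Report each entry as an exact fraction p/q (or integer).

x̄ = F·x = [-2, -2, 6]
P̄ = F·P·Fᵀ + Q = [51 29 45; 29 41 38; 45 38 68]
S = H·P̄·Hᵀ + R = [217]
K = P̄·Hᵀ·S⁻¹ = [-25/217; -26/217; 38/217]
x' − x̄ = [725/217, 754/217, -1102/217] = K·y
y = (KᵀK)⁻¹·Kᵀ·(x' − x̄) = [-29]
z = y + H·x̄ = [-29] + [26] = [-3]

z = [-3]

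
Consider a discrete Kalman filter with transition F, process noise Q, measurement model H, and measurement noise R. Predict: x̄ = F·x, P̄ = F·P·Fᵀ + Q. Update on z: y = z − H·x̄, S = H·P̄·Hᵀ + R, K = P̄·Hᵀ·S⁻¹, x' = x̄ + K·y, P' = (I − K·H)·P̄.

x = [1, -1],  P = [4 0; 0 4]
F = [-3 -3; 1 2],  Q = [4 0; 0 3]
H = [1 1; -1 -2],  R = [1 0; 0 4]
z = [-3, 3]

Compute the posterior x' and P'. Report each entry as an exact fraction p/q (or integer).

x' = [-20/7, -1/14]
P' = [20/3 -34/7; -34/7 4]

x̄ = F·x = [0, -1]
P̄ = F·P·Fᵀ + Q = [76 -36; -36 23]
y = z − H·x̄ = [-2, 1]
S = H·P̄·Hᵀ + R = [28 -14; -14 28]
K = P̄·Hᵀ·S⁻¹ = [38/21 16/21; -6/7 -11/14]
x' = x̄ + K·y = [-20/7, -1/14]
P' = (I − K·H)·P̄ = [20/3 -34/7; -34/7 4]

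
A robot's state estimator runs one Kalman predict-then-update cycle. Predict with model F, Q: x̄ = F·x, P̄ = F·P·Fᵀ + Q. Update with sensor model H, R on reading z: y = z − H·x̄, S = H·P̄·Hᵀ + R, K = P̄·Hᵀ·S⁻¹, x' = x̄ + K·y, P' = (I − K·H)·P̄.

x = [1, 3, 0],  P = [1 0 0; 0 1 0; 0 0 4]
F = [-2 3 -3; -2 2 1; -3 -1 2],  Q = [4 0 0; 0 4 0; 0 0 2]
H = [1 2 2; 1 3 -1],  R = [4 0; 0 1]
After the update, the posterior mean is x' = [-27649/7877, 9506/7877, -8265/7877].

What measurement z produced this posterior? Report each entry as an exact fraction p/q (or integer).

z = [-3, 1]

x̄ = F·x = [7, 4, -6]
P̄ = F·P·Fᵀ + Q = [53 -2 -21; -2 16 12; -21 12 28]
S = H·P̄·Hᵀ + R = [237 110; 110 184]
K = P̄·Hᵀ·S⁻¹ = [-1548/7877 7673/15754; 1549/7877 1059/15754; 6143/15754 -9571/31508]
x' − x̄ = [-82788/7877, -22002/7877, 38997/7877] = K·y
y = (KᵀK)⁻¹·Kᵀ·(x' − x̄) = [-6, -24]
z = y + H·x̄ = [-6, -24] + [3, 25] = [-3, 1]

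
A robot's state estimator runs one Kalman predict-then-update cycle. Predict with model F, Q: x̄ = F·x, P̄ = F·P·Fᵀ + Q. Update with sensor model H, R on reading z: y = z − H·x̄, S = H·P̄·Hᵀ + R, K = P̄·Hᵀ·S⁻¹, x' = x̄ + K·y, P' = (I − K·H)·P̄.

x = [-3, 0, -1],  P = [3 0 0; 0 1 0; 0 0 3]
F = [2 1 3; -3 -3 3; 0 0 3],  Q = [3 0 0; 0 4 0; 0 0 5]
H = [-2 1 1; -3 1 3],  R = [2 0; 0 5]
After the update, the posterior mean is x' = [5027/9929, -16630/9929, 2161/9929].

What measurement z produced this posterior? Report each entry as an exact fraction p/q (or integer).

z = [-3, -2]

x̄ = F·x = [-9, 6, -3]
P̄ = F·P·Fᵀ + Q = [43 6 27; 6 67 27; 27 27 32]
S = H·P̄·Hᵀ + R = [195 256; 256 387]
K = P̄·Hᵀ·S⁻¹ = [-9759/9929 5378/9929; -1546/9929 4358/9929; -8817/9929 6910/9929]
x' − x̄ = [94388/9929, -76204/9929, 31948/9929] = K·y
y = (KᵀK)⁻¹·Kᵀ·(x' − x̄) = [-24, -26]
z = y + H·x̄ = [-24, -26] + [21, 24] = [-3, -2]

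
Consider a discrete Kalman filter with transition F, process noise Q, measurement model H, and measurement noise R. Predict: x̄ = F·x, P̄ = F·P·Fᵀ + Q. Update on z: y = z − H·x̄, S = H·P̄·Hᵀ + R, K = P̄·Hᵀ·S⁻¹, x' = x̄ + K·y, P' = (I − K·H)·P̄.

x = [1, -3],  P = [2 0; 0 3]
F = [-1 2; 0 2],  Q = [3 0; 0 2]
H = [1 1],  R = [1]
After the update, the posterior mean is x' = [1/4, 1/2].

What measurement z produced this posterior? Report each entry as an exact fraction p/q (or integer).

x̄ = F·x = [-7, -6]
P̄ = F·P·Fᵀ + Q = [17 12; 12 14]
S = H·P̄·Hᵀ + R = [56]
K = P̄·Hᵀ·S⁻¹ = [29/56; 13/28]
x' − x̄ = [29/4, 13/2] = K·y
y = (KᵀK)⁻¹·Kᵀ·(x' − x̄) = [14]
z = y + H·x̄ = [14] + [-13] = [1]

z = [1]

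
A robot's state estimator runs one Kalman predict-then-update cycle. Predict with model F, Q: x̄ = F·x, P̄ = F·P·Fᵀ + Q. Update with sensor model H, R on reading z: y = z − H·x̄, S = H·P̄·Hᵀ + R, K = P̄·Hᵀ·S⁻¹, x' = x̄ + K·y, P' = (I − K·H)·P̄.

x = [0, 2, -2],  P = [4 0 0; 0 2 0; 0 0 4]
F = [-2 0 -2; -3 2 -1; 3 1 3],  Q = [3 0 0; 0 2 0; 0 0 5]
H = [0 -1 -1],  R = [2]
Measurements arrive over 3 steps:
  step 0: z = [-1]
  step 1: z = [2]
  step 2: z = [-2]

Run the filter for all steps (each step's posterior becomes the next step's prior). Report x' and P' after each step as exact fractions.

step 0: x' = [188/43, 252/43, -207/43], P' = [1249/43 1472/43 -1504/43; 1472/43 2114/43 -2102/43; -1504/43 -2102/43 2172/43]
step 1: x' = [-8486/2877, -527/137, 6169/2877], P' = [90611/2877 4834/137 -99298/2877; 4834/137 6825/137 -6625/137; -99298/2877 -6625/137 140507/2877]
step 2: x' = [449181/104173, 975657/208346, -612199/208346], P' = [4379781/104173 5194095/104173 -5133265/104173; 5194095/104173 14432915/208346 -14177461/208346; -5133265/104173 -14177461/208346 14327191/208346]

step 0: x̄ = F·x = [4, 6, -4]
step 0: P̄ = F·P·Fᵀ + Q = [35 32 -48; 32 50 -44; -48 -44 79]
step 0: y = z − H·x̄ = [1]
step 0: S = H·P̄·Hᵀ + R = [43]
step 0: K = P̄·Hᵀ·S⁻¹ = [16/43; -6/43; -35/43]
step 0: x' = x̄ + K·y = [188/43, 252/43, -207/43]
step 0: P' = (I − K·H)·P̄ = [1249/43 1472/43 -1504/43; 1472/43 2114/43 -2102/43; -1504/43 -2102/43 2172/43]
step 1: x̄ = F·x = [38/43, 147/43, 195/43]
step 1: P̄ = F·P·Fᵀ + Q = [1781/43 2326/43 -1218/43; 2326/43 3675/43 -1575/43; -1218/43 -1575/43 2266/43]
step 1: y = z − H·x̄ = [428/43]
step 1: S = H·P̄·Hᵀ + R = [2877/43]
step 1: K = P̄·Hᵀ·S⁻¹ = [-1108/2877; -100/137; -691/2877]
step 1: x' = x̄ + K·y = [-8486/2877, -527/137, 6169/2877]
step 1: P' = (I − K·H)·P̄ = [90611/2877 4834/137 -99298/2877; 4834/137 6825/137 -6625/137; -99298/2877 -6625/137 140507/2877]
step 2: x̄ = F·x = [662/411, -2845/2877, -858/137]
step 2: P̄ = F·P·Fᵀ + Q = [19817/411 25820/411 -5710/137; 25820/411 277604/2877 -7137/137; -5710/137 -7137/137 10702/137]
step 2: y = z − H·x̄ = [-26617/2877]
step 2: S = H·P̄·Hᵀ + R = [208346/2877]
step 2: K = P̄·Hᵀ·S⁻¹ = [-30415/104173; -127727/208346; -74865/208346]
step 2: x' = x̄ + K·y = [449181/104173, 975657/208346, -612199/208346]
step 2: P' = (I − K·H)·P̄ = [4379781/104173 5194095/104173 -5133265/104173; 5194095/104173 14432915/208346 -14177461/208346; -5133265/104173 -14177461/208346 14327191/208346]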